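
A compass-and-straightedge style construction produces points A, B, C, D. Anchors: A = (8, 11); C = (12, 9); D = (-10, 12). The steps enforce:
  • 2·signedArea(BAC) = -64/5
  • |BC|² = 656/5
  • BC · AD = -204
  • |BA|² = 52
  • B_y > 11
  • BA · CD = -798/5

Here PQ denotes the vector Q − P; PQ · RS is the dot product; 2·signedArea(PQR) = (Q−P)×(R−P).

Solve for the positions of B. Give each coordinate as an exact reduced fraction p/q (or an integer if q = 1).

B = (4/5, 57/5)

1. B_x = 4/5  [2·signedArea(BAC) = -64/5 ∩ BA · CD = -798/5]
2. B_y = 57/5  [2·signedArea(BAC) = -64/5 ∩ BA · CD = -798/5]
   → B = (4/5, 57/5)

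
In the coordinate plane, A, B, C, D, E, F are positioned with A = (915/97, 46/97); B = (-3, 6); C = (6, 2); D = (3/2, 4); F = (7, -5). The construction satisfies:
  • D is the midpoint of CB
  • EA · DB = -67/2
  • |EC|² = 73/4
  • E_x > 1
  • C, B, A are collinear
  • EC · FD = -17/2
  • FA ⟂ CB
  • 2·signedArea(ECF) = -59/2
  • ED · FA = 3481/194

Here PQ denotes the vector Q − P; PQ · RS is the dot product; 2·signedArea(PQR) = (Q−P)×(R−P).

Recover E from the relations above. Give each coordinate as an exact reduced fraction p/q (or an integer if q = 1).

1. E_x = 2  [ED · FA = 3481/194 ∩ EA · DB = -67/2]
2. E_y = 1/2  [ED · FA = 3481/194 ∩ EA · DB = -67/2]
   → E = (2, 1/2)

E = (2, 1/2)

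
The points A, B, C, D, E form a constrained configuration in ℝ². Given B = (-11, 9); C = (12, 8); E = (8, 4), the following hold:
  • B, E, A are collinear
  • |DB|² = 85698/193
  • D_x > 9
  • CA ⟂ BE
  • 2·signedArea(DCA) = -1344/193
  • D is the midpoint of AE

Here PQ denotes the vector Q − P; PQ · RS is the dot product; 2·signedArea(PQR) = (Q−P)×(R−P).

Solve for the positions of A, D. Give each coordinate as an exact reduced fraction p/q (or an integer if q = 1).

A = (2076/193, 632/193)
D = (1810/193, 702/193)

1. A_x = 2076/193  [B, E, A are collinear ∩ CA ⟂ BE]
2. A_y = 632/193  [B, E, A are collinear ∩ CA ⟂ BE]
   → A = (2076/193, 632/193)
3. D_x = 1810/193  [D is the midpoint of AE]
4. D_y = 702/193  [D is the midpoint of AE]
   → D = (1810/193, 702/193)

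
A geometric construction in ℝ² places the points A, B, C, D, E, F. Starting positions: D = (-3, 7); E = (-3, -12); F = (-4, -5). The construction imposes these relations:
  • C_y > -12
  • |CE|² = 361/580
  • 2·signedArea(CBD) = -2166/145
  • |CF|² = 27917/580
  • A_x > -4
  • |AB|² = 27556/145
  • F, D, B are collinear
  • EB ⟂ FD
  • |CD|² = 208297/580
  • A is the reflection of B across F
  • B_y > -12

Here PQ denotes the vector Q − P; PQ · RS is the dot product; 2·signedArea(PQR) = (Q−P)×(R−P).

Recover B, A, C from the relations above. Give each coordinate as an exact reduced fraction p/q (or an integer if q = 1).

A = (-497/145, 271/145)
B = (-663/145, -1721/145)
C = (-549/145, -3461/290)

1. B_x = -663/145  [F, D, B are collinear ∩ EB ⟂ FD]
2. B_y = -1721/145  [F, D, B are collinear ∩ EB ⟂ FD]
   → B = (-663/145, -1721/145)
3. A_x = -497/145  [A is the reflection of B across F]
4. A_y = 271/145  [A is the reflection of B across F]
   → A = (-497/145, 271/145)
5. C_x = -549/145  [line -2736/145·x + 228/145·y + -7638/145 = 0 ∩ |CE|² = 361/580]
6. C_y = -3461/290  [line -2736/145·x + 228/145·y + -7638/145 = 0 ∩ |CE|² = 361/580]
   → C = (-549/145, -3461/290)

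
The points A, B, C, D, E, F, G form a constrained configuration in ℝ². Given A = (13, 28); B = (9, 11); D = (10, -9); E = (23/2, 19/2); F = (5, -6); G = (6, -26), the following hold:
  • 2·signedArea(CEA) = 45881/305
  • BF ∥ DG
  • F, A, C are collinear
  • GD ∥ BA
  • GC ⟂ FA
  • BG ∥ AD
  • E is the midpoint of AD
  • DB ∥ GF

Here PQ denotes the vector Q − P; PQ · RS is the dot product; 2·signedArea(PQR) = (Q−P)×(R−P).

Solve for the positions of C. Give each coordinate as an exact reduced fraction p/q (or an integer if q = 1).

1. C_x = 181/305  [F, A, C are collinear ∩ GC ⟂ FA]
2. C_y = -7542/305  [F, A, C are collinear ∩ GC ⟂ FA]
   → C = (181/305, -7542/305)

C = (181/305, -7542/305)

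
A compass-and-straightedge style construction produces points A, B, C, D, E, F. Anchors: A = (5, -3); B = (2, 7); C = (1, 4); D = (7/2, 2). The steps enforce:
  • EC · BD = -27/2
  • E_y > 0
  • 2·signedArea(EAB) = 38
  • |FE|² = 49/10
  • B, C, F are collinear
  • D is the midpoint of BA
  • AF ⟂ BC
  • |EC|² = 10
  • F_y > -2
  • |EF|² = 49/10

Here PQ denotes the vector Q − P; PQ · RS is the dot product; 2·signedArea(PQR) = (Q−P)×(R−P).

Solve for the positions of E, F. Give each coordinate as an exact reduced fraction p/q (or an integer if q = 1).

1. E_x = 0  [EC · BD = -27/2 ∩ 2·signedArea(EAB) = 38]
2. E_y = 1  [EC · BD = -27/2 ∩ 2·signedArea(EAB) = 38]
   → E = (0, 1)
3. F_x = -7/10  [B, C, F are collinear ∩ AF ⟂ BC]
4. F_y = -11/10  [B, C, F are collinear ∩ AF ⟂ BC]
   → F = (-7/10, -11/10)

E = (0, 1)
F = (-7/10, -11/10)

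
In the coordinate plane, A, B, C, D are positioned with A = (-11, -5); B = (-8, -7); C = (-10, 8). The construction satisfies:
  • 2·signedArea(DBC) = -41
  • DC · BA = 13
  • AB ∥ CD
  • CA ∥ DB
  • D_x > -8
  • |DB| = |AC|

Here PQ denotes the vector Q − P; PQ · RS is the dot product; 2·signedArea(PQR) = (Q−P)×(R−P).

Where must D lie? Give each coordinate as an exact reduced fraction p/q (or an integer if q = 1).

1. D_x = -7  [CA ∥ DB ∩ AB ∥ CD]
2. D_y = 6  [CA ∥ DB ∩ AB ∥ CD]
   → D = (-7, 6)

D = (-7, 6)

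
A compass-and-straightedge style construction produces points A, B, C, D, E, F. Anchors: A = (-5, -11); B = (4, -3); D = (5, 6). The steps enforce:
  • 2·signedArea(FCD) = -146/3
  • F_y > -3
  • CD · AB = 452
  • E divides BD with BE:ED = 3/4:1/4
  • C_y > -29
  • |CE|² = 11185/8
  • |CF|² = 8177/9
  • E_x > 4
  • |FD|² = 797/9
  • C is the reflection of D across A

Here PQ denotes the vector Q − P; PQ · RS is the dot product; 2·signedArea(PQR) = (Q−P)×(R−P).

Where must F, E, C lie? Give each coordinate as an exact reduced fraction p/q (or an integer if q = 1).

C = (-15, -28)
E = (19/4, 15/4)
F = (4/3, -8/3)

1. E_x = 19/4  [E divides BD with BE:ED = 3/4:1/4]
2. E_y = 15/4  [E divides BD with BE:ED = 3/4:1/4]
   → E = (19/4, 15/4)
3. C_x = -15  [C is the reflection of D across A]
4. C_y = -28  [C is the reflection of D across A]
   → C = (-15, -28)
5. F_x = 4/3  [line -34·x + 20·y + 296/3 = 0 ∩ |CF|² = 8177/9]
6. F_y = -8/3  [line -34·x + 20·y + 296/3 = 0 ∩ |CF|² = 8177/9]
   → F = (4/3, -8/3)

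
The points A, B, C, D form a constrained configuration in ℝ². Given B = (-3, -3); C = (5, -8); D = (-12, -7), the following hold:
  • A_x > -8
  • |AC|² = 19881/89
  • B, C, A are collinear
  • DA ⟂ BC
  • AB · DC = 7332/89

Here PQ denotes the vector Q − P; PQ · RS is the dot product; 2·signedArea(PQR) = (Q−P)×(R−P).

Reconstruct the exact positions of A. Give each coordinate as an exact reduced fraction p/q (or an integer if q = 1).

A = (-683/89, -7/89)

1. A_x = -683/89  [B, C, A are collinear ∩ DA ⟂ BC]
2. A_y = -7/89  [B, C, A are collinear ∩ DA ⟂ BC]
   → A = (-683/89, -7/89)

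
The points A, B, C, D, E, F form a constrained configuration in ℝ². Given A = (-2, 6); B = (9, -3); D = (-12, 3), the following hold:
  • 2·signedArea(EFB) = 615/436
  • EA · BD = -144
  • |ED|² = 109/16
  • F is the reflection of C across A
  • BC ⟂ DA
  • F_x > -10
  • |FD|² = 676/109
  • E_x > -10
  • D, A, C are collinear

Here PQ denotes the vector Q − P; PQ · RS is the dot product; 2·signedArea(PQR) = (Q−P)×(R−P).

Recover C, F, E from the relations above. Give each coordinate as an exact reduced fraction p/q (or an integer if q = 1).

C = (612/109, 903/109)
E = (-19/2, 15/4)
F = (-1048/109, 405/109)

1. C_x = 612/109  [D, A, C are collinear ∩ BC ⟂ DA]
2. C_y = 903/109  [D, A, C are collinear ∩ BC ⟂ DA]
   → C = (612/109, 903/109)
3. F_x = -1048/109  [F is the reflection of C across A]
4. F_y = 405/109  [F is the reflection of C across A]
   → F = (-1048/109, 405/109)
5. E_x = -19/2  [2·signedArea(EFB) = 615/436 ∩ EA · BD = -144]
6. E_y = 15/4  [2·signedArea(EFB) = 615/436 ∩ EA · BD = -144]
   → E = (-19/2, 15/4)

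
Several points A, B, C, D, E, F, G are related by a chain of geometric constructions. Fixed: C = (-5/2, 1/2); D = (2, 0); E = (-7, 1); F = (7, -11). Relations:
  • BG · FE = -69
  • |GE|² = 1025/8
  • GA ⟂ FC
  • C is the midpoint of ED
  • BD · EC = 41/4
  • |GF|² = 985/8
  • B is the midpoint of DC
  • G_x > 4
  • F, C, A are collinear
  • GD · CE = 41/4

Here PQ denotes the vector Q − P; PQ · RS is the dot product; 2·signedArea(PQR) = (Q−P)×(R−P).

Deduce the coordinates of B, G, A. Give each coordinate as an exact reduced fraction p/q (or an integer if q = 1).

1. B_x = -1/4  [B is the midpoint of DC]
2. B_y = 1/4  [B is the midpoint of DC]
   → B = (-1/4, 1/4)
3. G_x = 17/4  [GD · CE = 41/4 ∩ BG · FE = -69]
4. G_y = -1/4  [GD · CE = 41/4 ∩ BG · FE = -69]
   → G = (17/4, -1/4)
5. A_x = 1079/1780  [F, C, A are collinear ∩ GA ⟂ FC]
6. A_y = -5803/1780  [F, C, A are collinear ∩ GA ⟂ FC]
   → A = (1079/1780, -5803/1780)

A = (1079/1780, -5803/1780)
B = (-1/4, 1/4)
G = (17/4, -1/4)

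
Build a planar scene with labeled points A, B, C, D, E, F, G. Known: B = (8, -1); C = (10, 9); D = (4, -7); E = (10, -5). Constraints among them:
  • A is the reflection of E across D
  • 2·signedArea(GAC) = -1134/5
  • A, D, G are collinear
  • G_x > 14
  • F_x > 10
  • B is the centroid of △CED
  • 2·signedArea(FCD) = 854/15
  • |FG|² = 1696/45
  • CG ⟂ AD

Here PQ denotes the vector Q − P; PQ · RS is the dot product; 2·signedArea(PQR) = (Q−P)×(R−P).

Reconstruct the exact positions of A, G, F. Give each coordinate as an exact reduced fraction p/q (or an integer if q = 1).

1. A_x = -2  [A is the reflection of E across D]
2. A_y = -9  [A is the reflection of E across D]
   → A = (-2, -9)
3. G_x = 71/5  [A, D, G are collinear ∩ CG ⟂ AD]
4. G_y = -18/5  [A, D, G are collinear ∩ CG ⟂ AD]
   → G = (71/5, -18/5)
5. F_x = 161/15  [line 16·x + -6·y + -2444/15 = 0 ∩ |FG|² = 1696/45]
6. F_y = 22/15  [line 16·x + -6·y + -2444/15 = 0 ∩ |FG|² = 1696/45]
   → F = (161/15, 22/15)

A = (-2, -9)
F = (161/15, 22/15)
G = (71/5, -18/5)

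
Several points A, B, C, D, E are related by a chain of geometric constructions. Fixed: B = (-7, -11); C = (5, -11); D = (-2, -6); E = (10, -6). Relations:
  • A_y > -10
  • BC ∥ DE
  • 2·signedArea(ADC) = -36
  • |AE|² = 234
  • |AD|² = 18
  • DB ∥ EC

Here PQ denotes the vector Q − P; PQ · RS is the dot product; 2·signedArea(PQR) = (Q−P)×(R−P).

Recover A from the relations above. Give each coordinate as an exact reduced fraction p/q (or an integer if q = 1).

1. A_x = -5  [line 5·x + 7·y + 88 = 0 ∩ |AE|² = 234]
2. A_y = -9  [line 5·x + 7·y + 88 = 0 ∩ |AE|² = 234]
   → A = (-5, -9)

A = (-5, -9)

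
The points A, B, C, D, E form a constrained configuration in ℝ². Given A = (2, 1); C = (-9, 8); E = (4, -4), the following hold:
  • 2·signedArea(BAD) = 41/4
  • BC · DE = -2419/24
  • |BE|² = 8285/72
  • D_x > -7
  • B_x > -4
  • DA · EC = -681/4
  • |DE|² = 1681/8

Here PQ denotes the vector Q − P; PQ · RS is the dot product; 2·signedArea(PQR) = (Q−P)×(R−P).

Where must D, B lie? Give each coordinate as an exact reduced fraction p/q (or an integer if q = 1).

1. D_x = -25/4  [line 13·x + -12·y + 625/4 = 0 ∩ |DE|² = 1681/8]
2. D_y = 25/4  [line 13·x + -12·y + 625/4 = 0 ∩ |DE|² = 1681/8]
   → D = (-25/4, 25/4)
3. B_x = -15/4  [2·signedArea(BAD) = 41/4 ∩ BC · DE = -2419/24]
4. B_y = 41/12  [2·signedArea(BAD) = 41/4 ∩ BC · DE = -2419/24]
   → B = (-15/4, 41/12)

B = (-15/4, 41/12)
D = (-25/4, 25/4)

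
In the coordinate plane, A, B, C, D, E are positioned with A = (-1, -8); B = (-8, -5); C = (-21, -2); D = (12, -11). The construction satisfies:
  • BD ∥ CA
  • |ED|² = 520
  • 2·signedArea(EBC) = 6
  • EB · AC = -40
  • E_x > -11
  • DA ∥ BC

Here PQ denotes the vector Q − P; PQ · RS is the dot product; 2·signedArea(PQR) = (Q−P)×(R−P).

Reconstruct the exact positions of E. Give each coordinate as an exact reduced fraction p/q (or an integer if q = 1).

E = (-10, -5)

1. E_x = -10  [2·signedArea(EBC) = 6 ∩ EB · AC = -40]
2. E_y = -5  [2·signedArea(EBC) = 6 ∩ EB · AC = -40]
   → E = (-10, -5)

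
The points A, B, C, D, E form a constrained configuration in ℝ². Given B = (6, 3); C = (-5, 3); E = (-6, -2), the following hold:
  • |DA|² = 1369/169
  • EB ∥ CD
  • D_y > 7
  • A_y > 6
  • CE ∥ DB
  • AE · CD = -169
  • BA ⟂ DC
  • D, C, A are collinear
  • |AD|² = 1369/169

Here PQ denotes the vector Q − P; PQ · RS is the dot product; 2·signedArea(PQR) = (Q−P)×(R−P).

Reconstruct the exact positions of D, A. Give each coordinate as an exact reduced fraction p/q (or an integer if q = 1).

1. D_x = 7  [CE ∥ DB ∩ EB ∥ CD]
2. D_y = 8  [CE ∥ DB ∩ EB ∥ CD]
   → D = (7, 8)
3. A_x = 739/169  [D, C, A are collinear ∩ BA ⟂ DC]
4. A_y = 1167/169  [D, C, A are collinear ∩ BA ⟂ DC]
   → A = (739/169, 1167/169)

A = (739/169, 1167/169)
D = (7, 8)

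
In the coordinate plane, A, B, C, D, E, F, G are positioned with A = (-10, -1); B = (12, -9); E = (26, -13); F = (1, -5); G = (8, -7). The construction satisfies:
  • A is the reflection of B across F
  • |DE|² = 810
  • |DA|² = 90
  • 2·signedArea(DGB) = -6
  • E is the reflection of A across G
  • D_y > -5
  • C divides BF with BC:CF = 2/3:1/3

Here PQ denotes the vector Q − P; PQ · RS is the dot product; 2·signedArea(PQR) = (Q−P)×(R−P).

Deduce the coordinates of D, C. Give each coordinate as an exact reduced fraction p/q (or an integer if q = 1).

1. D_x = -1  [line 2·x + 4·y + 18 = 0 ∩ |DE|² = 810]
2. D_y = -4  [line 2·x + 4·y + 18 = 0 ∩ |DE|² = 810]
   → D = (-1, -4)
3. C_x = 14/3  [C divides BF with BC:CF = 2/3:1/3]
4. C_y = -19/3  [C divides BF with BC:CF = 2/3:1/3]
   → C = (14/3, -19/3)

C = (14/3, -19/3)
D = (-1, -4)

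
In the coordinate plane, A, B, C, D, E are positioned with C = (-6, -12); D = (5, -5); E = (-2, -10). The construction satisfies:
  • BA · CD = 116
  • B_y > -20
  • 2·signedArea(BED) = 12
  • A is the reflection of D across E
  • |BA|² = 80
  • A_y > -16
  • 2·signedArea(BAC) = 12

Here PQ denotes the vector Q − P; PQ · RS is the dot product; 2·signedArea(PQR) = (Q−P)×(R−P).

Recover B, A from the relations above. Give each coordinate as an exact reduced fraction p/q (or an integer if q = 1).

A = (-9, -15)
B = (-17, -19)

1. A_x = -9  [A is the reflection of D across E]
2. A_y = -15  [A is the reflection of D across E]
   → A = (-9, -15)
3. B_x = -17  [2·signedArea(BED) = 12 ∩ 2·signedArea(BAC) = 12]
4. B_y = -19  [2·signedArea(BED) = 12 ∩ 2·signedArea(BAC) = 12]
   → B = (-17, -19)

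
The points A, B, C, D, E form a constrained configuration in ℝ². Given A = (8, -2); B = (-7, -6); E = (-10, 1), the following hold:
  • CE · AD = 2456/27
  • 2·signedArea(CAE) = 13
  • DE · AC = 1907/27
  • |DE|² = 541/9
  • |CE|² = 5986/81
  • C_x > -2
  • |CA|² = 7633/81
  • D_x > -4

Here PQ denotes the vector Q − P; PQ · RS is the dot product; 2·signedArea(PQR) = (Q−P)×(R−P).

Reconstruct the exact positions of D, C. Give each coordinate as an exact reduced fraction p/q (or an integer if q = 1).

1. C_x = -5/3  [line -3·x + -18·y + -25 = 0 ∩ |CE|² = 5986/81]
2. C_y = -10/9  [line -3·x + -18·y + -25 = 0 ∩ |CE|² = 5986/81]
   → C = (-5/3, -10/9)
3. D_x = -3  [DE · AC = 1907/27 ∩ CE · AD = 2456/27]
4. D_y = -7/3  [DE · AC = 1907/27 ∩ CE · AD = 2456/27]
   → D = (-3, -7/3)

C = (-5/3, -10/9)
D = (-3, -7/3)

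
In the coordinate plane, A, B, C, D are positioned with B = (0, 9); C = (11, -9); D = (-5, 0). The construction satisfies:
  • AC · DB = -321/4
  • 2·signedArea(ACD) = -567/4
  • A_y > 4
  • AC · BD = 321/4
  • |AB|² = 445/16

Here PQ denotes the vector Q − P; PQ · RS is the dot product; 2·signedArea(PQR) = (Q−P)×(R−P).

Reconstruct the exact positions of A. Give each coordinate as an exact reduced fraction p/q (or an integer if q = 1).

A = (11/4, 9/2)

1. A_x = 11/4  [2·signedArea(ACD) = -567/4 ∩ AC · DB = -321/4]
2. A_y = 9/2  [2·signedArea(ACD) = -567/4 ∩ AC · DB = -321/4]
   → A = (11/4, 9/2)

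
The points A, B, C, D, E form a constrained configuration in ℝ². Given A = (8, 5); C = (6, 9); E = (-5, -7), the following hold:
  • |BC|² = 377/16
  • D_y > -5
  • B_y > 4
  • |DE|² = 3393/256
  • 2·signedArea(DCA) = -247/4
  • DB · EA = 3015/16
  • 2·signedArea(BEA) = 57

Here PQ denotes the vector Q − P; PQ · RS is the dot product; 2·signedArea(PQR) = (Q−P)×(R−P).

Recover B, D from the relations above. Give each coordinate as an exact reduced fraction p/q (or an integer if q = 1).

1. D_x = -47/16  [line 4·x + 2·y + 79/4 = 0 ∩ |DE|² = 3393/256]
2. D_y = -4  [line 4·x + 2·y + 79/4 = 0 ∩ |DE|² = 3393/256]
   → D = (-47/16, -4)
3. B_x = 13/4  [2·signedArea(BEA) = 57 ∩ DB · EA = 3015/16]
4. B_y = 5  [2·signedArea(BEA) = 57 ∩ DB · EA = 3015/16]
   → B = (13/4, 5)

B = (13/4, 5)
D = (-47/16, -4)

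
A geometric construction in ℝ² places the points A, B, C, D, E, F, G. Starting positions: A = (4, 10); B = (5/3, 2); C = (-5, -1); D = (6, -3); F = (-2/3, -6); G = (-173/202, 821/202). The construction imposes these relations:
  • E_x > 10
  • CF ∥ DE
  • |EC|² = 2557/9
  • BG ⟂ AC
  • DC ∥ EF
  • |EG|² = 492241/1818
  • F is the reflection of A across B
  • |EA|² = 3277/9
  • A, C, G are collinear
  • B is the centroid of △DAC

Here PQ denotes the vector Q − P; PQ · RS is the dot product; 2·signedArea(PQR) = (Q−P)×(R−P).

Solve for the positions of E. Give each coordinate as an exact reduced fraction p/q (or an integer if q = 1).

1. E_x = 31/3  [DC ∥ EF ∩ CF ∥ DE]
2. E_y = -8  [DC ∥ EF ∩ CF ∥ DE]
   → E = (31/3, -8)

E = (31/3, -8)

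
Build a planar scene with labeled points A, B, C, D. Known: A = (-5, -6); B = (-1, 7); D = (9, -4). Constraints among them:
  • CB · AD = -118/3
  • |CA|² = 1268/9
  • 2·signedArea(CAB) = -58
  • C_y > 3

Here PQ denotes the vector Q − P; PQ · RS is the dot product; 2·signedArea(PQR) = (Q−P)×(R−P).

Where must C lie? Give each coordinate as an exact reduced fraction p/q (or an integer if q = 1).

1. C_x = 7/3  [2·signedArea(CAB) = -58 ∩ CB · AD = -118/3]
2. C_y = 10/3  [2·signedArea(CAB) = -58 ∩ CB · AD = -118/3]
   → C = (7/3, 10/3)

C = (7/3, 10/3)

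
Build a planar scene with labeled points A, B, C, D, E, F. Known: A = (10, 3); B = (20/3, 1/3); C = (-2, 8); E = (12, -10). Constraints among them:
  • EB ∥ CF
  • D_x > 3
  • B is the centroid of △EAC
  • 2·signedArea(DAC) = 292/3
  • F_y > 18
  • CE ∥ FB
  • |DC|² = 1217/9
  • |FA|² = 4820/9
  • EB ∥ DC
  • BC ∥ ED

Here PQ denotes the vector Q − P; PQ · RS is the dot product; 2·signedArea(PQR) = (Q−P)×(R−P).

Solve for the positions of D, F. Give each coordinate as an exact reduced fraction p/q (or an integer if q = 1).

1. D_x = 10/3  [EB ∥ DC ∩ BC ∥ ED]
2. D_y = -7/3  [EB ∥ DC ∩ BC ∥ ED]
   → D = (10/3, -7/3)
3. F_x = -22/3  [CE ∥ FB ∩ EB ∥ CF]
4. F_y = 55/3  [CE ∥ FB ∩ EB ∥ CF]
   → F = (-22/3, 55/3)

D = (10/3, -7/3)
F = (-22/3, 55/3)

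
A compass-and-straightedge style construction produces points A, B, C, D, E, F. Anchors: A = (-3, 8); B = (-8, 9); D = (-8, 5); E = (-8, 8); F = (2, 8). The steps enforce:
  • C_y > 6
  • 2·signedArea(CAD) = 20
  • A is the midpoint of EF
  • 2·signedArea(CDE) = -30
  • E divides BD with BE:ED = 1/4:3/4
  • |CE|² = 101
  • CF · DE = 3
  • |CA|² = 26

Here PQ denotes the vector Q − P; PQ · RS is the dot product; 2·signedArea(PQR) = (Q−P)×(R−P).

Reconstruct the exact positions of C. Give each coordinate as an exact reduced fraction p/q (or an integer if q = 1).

1. C_x = 2  [2·signedArea(CAD) = 20 ∩ 2·signedArea(CDE) = -30]
2. C_y = 7  [2·signedArea(CAD) = 20 ∩ 2·signedArea(CDE) = -30]
   → C = (2, 7)

C = (2, 7)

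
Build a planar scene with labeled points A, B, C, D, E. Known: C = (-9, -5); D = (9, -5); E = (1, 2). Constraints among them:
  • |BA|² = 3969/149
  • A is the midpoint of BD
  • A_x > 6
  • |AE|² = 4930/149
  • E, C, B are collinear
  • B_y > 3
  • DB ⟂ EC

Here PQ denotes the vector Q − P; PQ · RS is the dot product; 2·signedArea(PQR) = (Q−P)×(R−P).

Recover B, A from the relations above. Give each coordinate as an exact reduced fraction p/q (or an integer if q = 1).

1. B_x = 459/149  [E, C, B are collinear ∩ DB ⟂ EC]
2. B_y = 515/149  [E, C, B are collinear ∩ DB ⟂ EC]
   → B = (459/149, 515/149)
3. A_x = 900/149  [A is the midpoint of BD]
4. A_y = -115/149  [A is the midpoint of BD]
   → A = (900/149, -115/149)

A = (900/149, -115/149)
B = (459/149, 515/149)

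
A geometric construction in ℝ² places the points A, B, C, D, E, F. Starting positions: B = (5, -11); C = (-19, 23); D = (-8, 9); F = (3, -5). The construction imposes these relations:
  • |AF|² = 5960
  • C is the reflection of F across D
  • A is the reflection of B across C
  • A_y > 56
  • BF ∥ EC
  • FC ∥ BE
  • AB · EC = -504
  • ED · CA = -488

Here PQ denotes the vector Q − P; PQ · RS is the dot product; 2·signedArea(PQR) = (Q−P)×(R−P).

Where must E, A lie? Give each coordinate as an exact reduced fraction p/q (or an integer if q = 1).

1. E_x = -17  [BF ∥ EC ∩ FC ∥ BE]
2. E_y = 17  [BF ∥ EC ∩ FC ∥ BE]
   → E = (-17, 17)
3. A_x = -43  [A is the reflection of B across C]
4. A_y = 57  [A is the reflection of B across C]
   → A = (-43, 57)

A = (-43, 57)
E = (-17, 17)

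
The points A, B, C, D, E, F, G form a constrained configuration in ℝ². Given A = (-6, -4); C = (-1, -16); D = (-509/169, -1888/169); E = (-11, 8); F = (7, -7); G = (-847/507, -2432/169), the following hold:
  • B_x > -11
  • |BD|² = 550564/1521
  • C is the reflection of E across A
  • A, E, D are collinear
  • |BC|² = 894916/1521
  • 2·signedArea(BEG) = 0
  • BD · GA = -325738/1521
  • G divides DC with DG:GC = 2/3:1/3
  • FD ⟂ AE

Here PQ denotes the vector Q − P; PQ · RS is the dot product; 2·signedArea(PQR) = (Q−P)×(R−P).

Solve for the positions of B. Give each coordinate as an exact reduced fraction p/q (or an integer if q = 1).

1. B_x = -5237/507  [2·signedArea(BEG) = 0 ∩ BD · GA = -325738/1521]
2. B_y = 1080/169  [2·signedArea(BEG) = 0 ∩ BD · GA = -325738/1521]
   → B = (-5237/507, 1080/169)

B = (-5237/507, 1080/169)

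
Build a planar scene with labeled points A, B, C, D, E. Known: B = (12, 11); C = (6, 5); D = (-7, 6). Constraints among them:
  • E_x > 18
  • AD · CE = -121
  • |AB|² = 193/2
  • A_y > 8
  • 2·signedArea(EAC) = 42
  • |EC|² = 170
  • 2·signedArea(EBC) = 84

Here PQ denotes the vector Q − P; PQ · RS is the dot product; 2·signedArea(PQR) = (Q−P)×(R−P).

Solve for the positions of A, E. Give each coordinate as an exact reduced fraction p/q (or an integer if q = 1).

A = (5/2, 17/2)
E = (19, 4)

1. E_x = 19  [line 6·x + -6·y + -90 = 0 ∩ |EC|² = 170]
2. E_y = 4  [line 6·x + -6·y + -90 = 0 ∩ |EC|² = 170]
   → E = (19, 4)
3. A_x = 5/2  [AD · CE = -121 ∩ 2·signedArea(EAC) = 42]
4. A_y = 17/2  [AD · CE = -121 ∩ 2·signedArea(EAC) = 42]
   → A = (5/2, 17/2)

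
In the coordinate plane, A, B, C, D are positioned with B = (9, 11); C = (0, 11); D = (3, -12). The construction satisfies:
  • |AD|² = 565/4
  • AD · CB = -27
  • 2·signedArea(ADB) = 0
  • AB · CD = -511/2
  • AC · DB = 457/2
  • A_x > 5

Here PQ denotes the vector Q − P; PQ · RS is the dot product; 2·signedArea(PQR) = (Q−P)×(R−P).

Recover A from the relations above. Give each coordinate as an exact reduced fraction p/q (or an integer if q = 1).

A = (6, -1/2)

1. A_x = 6  [2·signedArea(ADB) = 0 ∩ AC · DB = 457/2]
2. A_y = -1/2  [2·signedArea(ADB) = 0 ∩ AC · DB = 457/2]
   → A = (6, -1/2)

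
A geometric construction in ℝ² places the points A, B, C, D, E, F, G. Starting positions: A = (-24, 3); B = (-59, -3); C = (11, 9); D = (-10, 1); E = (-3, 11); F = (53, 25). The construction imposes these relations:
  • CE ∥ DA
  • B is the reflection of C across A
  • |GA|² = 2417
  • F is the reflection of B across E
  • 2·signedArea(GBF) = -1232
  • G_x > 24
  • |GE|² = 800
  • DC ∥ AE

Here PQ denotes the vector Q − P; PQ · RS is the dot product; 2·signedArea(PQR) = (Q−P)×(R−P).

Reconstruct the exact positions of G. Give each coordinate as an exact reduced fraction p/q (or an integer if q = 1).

1. G_x = 25  [line -28·x + 112·y + -84 = 0 ∩ |GE|² = 800]
2. G_y = 7  [line -28·x + 112·y + -84 = 0 ∩ |GE|² = 800]
   → G = (25, 7)

G = (25, 7)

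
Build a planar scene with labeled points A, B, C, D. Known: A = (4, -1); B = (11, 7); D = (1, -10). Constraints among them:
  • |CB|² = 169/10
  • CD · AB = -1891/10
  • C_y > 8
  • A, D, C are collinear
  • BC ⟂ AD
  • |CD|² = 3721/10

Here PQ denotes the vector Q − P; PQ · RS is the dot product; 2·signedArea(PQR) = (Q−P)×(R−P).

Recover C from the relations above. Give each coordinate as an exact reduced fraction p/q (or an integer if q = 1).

C = (71/10, 83/10)

1. C_x = 71/10  [A, D, C are collinear ∩ BC ⟂ AD]
2. C_y = 83/10  [A, D, C are collinear ∩ BC ⟂ AD]
   → C = (71/10, 83/10)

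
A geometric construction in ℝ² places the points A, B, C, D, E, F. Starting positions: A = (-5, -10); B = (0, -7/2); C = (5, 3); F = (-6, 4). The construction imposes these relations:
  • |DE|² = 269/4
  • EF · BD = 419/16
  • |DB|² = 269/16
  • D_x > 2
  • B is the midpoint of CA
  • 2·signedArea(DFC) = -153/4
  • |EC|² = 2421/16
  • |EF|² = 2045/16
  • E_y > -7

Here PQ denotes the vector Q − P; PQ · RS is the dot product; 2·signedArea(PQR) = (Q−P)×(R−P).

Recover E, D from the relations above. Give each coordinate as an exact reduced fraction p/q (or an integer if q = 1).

D = (5/2, -1/4)
E = (-5/2, -27/4)

1. D_x = 5/2  [line 1·x + 11·y + 1/4 = 0 ∩ |DB|² = 269/16]
2. D_y = -1/4  [line 1·x + 11·y + 1/4 = 0 ∩ |DB|² = 269/16]
   → D = (5/2, -1/4)
3. E_x = -5/2  [line -5/2·x + -13/4·y + -451/16 = 0 ∩ |EC|² = 2421/16]
4. E_y = -27/4  [line -5/2·x + -13/4·y + -451/16 = 0 ∩ |EC|² = 2421/16]
   → E = (-5/2, -27/4)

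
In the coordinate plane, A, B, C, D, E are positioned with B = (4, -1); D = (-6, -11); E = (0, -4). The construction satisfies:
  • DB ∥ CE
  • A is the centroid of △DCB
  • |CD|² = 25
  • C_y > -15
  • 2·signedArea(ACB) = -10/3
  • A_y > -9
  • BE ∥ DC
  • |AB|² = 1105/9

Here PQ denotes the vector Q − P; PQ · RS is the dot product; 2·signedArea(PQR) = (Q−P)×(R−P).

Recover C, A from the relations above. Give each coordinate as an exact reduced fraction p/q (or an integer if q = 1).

A = (-4, -26/3)
C = (-10, -14)

1. C_x = -10  [DB ∥ CE ∩ BE ∥ DC]
2. C_y = -14  [DB ∥ CE ∩ BE ∥ DC]
   → C = (-10, -14)
3. A_x = -4  [A is the centroid of △DCB]
4. A_y = -26/3  [A is the centroid of △DCB]
   → A = (-4, -26/3)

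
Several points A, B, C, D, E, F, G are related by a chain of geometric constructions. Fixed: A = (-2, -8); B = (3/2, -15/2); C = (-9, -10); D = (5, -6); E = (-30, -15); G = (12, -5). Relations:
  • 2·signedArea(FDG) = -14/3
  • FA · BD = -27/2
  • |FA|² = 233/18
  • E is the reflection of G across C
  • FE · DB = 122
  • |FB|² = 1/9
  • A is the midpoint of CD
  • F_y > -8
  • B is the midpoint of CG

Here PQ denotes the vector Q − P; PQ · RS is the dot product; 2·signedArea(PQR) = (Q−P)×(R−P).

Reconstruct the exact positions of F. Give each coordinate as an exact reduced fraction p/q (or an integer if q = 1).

F = (3/2, -43/6)

1. F_x = 3/2  [FA · BD = -27/2 ∩ 2·signedArea(FDG) = -14/3]
2. F_y = -43/6  [FA · BD = -27/2 ∩ 2·signedArea(FDG) = -14/3]
   → F = (3/2, -43/6)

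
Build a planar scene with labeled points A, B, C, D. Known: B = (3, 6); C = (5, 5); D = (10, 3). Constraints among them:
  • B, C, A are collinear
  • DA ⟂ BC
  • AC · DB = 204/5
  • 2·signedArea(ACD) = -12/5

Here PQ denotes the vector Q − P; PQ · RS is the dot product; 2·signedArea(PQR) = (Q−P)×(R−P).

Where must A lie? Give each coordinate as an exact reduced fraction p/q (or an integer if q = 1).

1. A_x = 49/5  [B, C, A are collinear ∩ DA ⟂ BC]
2. A_y = 13/5  [B, C, A are collinear ∩ DA ⟂ BC]
   → A = (49/5, 13/5)

A = (49/5, 13/5)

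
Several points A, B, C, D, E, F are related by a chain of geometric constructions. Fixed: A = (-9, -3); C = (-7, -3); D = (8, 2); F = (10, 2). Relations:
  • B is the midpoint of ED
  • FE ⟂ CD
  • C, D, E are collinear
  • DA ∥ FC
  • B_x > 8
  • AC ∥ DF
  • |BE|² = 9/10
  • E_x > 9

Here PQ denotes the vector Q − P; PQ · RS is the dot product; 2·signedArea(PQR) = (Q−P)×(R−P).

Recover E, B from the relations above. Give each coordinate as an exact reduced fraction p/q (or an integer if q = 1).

B = (89/10, 23/10)
E = (49/5, 13/5)

1. E_x = 49/5  [C, D, E are collinear ∩ FE ⟂ CD]
2. E_y = 13/5  [C, D, E are collinear ∩ FE ⟂ CD]
   → E = (49/5, 13/5)
3. B_x = 89/10  [B is the midpoint of ED]
4. B_y = 23/10  [B is the midpoint of ED]
   → B = (89/10, 23/10)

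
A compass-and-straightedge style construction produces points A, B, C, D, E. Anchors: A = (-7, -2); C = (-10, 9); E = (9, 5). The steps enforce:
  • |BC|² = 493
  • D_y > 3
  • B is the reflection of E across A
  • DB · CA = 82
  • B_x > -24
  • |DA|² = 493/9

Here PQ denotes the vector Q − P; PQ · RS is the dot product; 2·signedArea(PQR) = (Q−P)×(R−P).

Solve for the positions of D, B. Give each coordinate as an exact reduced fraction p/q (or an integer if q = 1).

B = (-23, -9)
D = (-8/3, 4)

1. B_x = -23  [B is the reflection of E across A]
2. B_y = -9  [B is the reflection of E across A]
   → B = (-23, -9)
3. D_x = -8/3  [line -3·x + 11·y + -52 = 0 ∩ |DA|² = 493/9]
4. D_y = 4  [line -3·x + 11·y + -52 = 0 ∩ |DA|² = 493/9]
   → D = (-8/3, 4)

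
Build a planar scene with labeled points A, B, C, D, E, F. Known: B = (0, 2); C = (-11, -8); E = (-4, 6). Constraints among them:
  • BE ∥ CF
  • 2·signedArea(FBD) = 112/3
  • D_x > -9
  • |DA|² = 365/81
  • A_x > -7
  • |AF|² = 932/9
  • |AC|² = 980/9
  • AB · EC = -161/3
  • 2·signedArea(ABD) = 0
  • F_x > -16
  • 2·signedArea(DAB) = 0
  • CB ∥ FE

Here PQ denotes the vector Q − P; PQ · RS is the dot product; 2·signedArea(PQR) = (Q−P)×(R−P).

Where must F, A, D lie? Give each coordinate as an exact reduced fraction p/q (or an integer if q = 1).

1. F_x = -15  [CB ∥ FE ∩ BE ∥ CF]
2. F_y = -4  [CB ∥ FE ∩ BE ∥ CF]
   → F = (-15, -4)
3. A_x = -19/3  [line 7·x + 14·y + 77/3 = 0 ∩ |AF|² = 932/9]
4. A_y = 4/3  [line 7·x + 14·y + 77/3 = 0 ∩ |AF|² = 932/9]
   → A = (-19/3, 4/3)
5. D_x = -76/9  [2·signedArea(ABD) = 0 ∩ 2·signedArea(FBD) = 112/3]
6. D_y = 10/9  [2·signedArea(ABD) = 0 ∩ 2·signedArea(FBD) = 112/3]
   → D = (-76/9, 10/9)

A = (-19/3, 4/3)
D = (-76/9, 10/9)
F = (-15, -4)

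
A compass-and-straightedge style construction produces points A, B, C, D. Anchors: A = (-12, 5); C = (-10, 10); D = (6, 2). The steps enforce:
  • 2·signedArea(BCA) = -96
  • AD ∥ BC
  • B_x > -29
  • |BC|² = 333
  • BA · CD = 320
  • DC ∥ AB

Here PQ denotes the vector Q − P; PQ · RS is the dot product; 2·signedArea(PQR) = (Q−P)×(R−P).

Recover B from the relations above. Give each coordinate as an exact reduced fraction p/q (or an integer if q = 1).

B = (-28, 13)

1. B_x = -28  [AD ∥ BC ∩ DC ∥ AB]
2. B_y = 13  [AD ∥ BC ∩ DC ∥ AB]
   → B = (-28, 13)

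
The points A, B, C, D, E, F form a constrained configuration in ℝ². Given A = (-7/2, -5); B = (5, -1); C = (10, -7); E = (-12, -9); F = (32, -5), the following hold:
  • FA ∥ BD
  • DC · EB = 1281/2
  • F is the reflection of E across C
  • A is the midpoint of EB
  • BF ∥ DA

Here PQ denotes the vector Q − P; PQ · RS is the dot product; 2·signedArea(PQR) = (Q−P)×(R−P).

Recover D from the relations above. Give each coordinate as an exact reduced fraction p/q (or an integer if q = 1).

1. D_x = -61/2  [BF ∥ DA ∩ FA ∥ BD]
2. D_y = -1  [BF ∥ DA ∩ FA ∥ BD]
   → D = (-61/2, -1)

D = (-61/2, -1)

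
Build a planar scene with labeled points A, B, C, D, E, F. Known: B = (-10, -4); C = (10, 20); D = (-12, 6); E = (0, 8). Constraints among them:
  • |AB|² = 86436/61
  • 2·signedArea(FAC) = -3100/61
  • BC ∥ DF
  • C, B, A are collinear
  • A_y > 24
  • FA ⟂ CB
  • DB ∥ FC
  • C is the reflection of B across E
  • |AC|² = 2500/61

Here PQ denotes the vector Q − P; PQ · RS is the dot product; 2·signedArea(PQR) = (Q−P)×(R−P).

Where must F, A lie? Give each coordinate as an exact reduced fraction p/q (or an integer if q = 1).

A = (860/61, 1520/61)
F = (8, 30)

1. F_x = 8  [DB ∥ FC ∩ BC ∥ DF]
2. F_y = 30  [DB ∥ FC ∩ BC ∥ DF]
   → F = (8, 30)
3. A_x = 860/61  [C, B, A are collinear ∩ FA ⟂ CB]
4. A_y = 1520/61  [C, B, A are collinear ∩ FA ⟂ CB]
   → A = (860/61, 1520/61)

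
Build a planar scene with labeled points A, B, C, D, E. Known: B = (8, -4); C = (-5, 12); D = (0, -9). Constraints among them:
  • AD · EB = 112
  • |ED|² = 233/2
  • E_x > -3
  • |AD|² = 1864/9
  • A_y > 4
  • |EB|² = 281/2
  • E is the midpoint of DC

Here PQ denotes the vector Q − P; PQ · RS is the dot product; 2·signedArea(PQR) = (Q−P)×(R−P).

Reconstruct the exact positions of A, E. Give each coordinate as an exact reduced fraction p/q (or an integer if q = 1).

1. E_x = -5/2  [E is the midpoint of DC]
2. E_y = 3/2  [E is the midpoint of DC]
   → E = (-5/2, 3/2)
3. A_x = -10/3  [line -21/2·x + 11/2·y + -125/2 = 0 ∩ |AD|² = 1864/9]
4. A_y = 5  [line -21/2·x + 11/2·y + -125/2 = 0 ∩ |AD|² = 1864/9]
   → A = (-10/3, 5)

A = (-10/3, 5)
E = (-5/2, 3/2)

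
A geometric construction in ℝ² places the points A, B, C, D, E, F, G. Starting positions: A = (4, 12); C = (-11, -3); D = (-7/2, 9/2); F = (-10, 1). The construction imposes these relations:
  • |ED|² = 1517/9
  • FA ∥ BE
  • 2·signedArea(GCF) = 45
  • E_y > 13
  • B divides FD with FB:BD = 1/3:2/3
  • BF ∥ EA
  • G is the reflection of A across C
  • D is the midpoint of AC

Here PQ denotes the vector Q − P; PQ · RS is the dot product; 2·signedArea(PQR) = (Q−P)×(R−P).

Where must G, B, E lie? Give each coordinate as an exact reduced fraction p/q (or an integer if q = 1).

B = (-47/6, 13/6)
E = (37/6, 79/6)
G = (-26, -18)

1. G_x = -26  [G is the reflection of A across C]
2. G_y = -18  [G is the reflection of A across C]
   → G = (-26, -18)
3. B_x = -47/6  [B divides FD with FB:BD = 1/3:2/3]
4. B_y = 13/6  [B divides FD with FB:BD = 1/3:2/3]
   → B = (-47/6, 13/6)
5. E_x = 37/6  [BF ∥ EA ∩ FA ∥ BE]
6. E_y = 79/6  [BF ∥ EA ∩ FA ∥ BE]
   → E = (37/6, 79/6)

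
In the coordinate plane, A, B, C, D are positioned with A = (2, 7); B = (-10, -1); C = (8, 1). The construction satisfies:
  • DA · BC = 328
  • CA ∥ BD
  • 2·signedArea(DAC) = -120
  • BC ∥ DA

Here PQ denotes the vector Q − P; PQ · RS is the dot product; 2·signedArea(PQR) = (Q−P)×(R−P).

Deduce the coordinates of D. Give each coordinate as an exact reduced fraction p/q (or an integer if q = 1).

1. D_x = -16  [BC ∥ DA ∩ CA ∥ BD]
2. D_y = 5  [BC ∥ DA ∩ CA ∥ BD]
   → D = (-16, 5)

D = (-16, 5)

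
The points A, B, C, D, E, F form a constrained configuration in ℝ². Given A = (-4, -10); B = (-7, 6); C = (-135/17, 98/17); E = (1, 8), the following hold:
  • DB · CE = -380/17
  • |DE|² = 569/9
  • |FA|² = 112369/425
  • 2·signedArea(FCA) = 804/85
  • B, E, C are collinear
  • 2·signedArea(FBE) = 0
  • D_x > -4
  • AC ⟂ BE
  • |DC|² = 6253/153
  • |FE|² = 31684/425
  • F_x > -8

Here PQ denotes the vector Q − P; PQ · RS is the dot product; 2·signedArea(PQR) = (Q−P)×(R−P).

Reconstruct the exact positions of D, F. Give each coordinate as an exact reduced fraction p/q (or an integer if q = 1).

1. D_x = -10/3  [line -152/17·x + -38/17·y + -456/17 = 0 ∩ |DC|² = 6253/153]
2. D_y = 4/3  [line -152/17·x + -38/17·y + -456/17 = 0 ∩ |DC|² = 6253/153]
   → D = (-10/3, 4/3)
3. F_x = -627/85  [2·signedArea(FBE) = 0 ∩ 2·signedArea(FCA) = 804/85]
4. F_y = 502/85  [2·signedArea(FBE) = 0 ∩ 2·signedArea(FCA) = 804/85]
   → F = (-627/85, 502/85)

D = (-10/3, 4/3)
F = (-627/85, 502/85)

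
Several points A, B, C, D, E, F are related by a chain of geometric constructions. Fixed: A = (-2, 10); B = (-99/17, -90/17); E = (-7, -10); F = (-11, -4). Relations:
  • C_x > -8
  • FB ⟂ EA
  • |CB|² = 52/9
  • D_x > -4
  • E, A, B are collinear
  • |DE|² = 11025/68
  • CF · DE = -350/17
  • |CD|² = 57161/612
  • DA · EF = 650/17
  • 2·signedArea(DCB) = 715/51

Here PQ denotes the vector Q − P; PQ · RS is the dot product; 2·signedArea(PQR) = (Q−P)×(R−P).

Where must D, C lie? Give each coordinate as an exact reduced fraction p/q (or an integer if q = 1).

1. D_x = -133/34  [line 4·x + -6·y + 506/17 = 0 ∩ |DE|² = 11025/68]
2. D_y = 40/17  [line 4·x + -6·y + 506/17 = 0 ∩ |DE|² = 11025/68]
   → D = (-133/34, 40/17)
3. C_x = -135/17  [CF · DE = -350/17 ∩ 2·signedArea(DCB) = 715/51]
4. C_y = -328/51  [CF · DE = -350/17 ∩ 2·signedArea(DCB) = 715/51]
   → C = (-135/17, -328/51)

C = (-135/17, -328/51)
D = (-133/34, 40/17)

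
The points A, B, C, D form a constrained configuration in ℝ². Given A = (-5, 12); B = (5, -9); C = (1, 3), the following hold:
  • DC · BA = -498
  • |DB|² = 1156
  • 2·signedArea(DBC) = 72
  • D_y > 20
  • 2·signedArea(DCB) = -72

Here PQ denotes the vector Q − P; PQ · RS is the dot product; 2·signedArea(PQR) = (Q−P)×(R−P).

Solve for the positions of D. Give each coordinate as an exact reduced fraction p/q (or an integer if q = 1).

1. D_x = -11  [2·signedArea(DBC) = 72 ∩ DC · BA = -498]
2. D_y = 21  [2·signedArea(DBC) = 72 ∩ DC · BA = -498]
   → D = (-11, 21)

D = (-11, 21)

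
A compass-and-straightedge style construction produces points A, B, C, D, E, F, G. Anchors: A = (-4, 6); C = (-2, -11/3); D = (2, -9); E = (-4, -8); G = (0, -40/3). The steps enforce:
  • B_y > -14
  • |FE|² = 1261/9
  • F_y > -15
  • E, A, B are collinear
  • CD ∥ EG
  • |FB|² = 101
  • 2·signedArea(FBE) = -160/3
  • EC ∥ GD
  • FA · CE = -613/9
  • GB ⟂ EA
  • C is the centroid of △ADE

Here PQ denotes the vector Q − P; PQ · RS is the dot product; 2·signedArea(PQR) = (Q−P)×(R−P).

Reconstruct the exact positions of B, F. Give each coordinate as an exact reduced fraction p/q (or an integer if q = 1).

B = (-4, -40/3)
F = (6, -43/3)

1. B_x = -4  [E, A, B are collinear ∩ GB ⟂ EA]
2. B_y = -40/3  [E, A, B are collinear ∩ GB ⟂ EA]
   → B = (-4, -40/3)
3. F_x = 6  [FA · CE = -613/9 ∩ 2·signedArea(FBE) = -160/3]
4. F_y = -43/3  [FA · CE = -613/9 ∩ 2·signedArea(FBE) = -160/3]
   → F = (6, -43/3)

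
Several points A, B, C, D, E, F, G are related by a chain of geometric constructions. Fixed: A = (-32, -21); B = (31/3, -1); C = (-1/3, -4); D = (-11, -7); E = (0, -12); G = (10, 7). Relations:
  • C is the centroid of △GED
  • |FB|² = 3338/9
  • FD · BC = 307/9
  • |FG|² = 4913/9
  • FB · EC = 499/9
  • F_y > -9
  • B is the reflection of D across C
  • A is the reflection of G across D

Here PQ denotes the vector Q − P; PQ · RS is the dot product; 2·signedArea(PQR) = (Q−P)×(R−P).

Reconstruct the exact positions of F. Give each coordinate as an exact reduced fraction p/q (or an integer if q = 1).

F = (-22/3, -26/3)

1. F_x = -22/3  [FB · EC = 499/9 ∩ FD · BC = 307/9]
2. F_y = -26/3  [FB · EC = 499/9 ∩ FD · BC = 307/9]
   → F = (-22/3, -26/3)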